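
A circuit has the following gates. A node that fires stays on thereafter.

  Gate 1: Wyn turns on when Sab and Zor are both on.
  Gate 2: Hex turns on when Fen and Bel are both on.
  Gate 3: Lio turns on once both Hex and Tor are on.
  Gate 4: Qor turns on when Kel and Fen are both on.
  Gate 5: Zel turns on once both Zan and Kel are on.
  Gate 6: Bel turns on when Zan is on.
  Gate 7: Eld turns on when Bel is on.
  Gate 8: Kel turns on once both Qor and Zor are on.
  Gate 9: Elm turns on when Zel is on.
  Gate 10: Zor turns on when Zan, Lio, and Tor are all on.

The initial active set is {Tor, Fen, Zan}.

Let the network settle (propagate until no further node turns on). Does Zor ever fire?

Yes

Zan is on, so Bel turns on (Gate 6).
Fen and Bel are on, so Hex turns on (Gate 2).
Gate 3: Hex and Tor on → Lio on.
Zan, Lio, and Tor are on, so Zor turns on (Gate 10).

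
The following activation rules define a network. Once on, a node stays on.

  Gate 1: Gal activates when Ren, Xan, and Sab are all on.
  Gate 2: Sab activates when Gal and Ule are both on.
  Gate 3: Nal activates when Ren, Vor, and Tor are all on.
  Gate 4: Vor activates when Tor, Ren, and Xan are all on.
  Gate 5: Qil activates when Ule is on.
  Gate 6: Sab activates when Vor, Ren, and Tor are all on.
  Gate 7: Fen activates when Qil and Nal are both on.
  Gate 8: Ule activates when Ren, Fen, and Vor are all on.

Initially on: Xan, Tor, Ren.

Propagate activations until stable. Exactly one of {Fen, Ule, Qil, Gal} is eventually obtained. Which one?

Gal

Tor, Ren, and Xan are on, so Vor activates (Gate 4).
Vor, Ren, and Tor are on, so Sab activates (Gate 6).
Ren, Xan, and Sab are on, so Gal activates (Gate 1).
Fen would need Qil and Nal (Gate 7), but Qil never turns on. Ule would need Ren, Fen, and Vor (Gate 8), but Fen never turns on. Qil would need Ule (Gate 5), but Ule never turns on.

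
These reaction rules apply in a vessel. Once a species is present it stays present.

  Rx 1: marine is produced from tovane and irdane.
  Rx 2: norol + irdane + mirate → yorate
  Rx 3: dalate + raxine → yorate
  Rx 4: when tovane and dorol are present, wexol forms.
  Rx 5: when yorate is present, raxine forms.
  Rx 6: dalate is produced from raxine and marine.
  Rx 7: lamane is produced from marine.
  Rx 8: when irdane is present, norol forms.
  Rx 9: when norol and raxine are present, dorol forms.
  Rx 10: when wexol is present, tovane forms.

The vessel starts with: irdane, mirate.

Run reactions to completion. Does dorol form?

Yes

irdane present → norol forms (Rx 8).
norol, irdane, and mirate present → yorate forms (Rx 2).
yorate present → raxine forms (Rx 5).
norol and raxine present → dorol forms (Rx 9).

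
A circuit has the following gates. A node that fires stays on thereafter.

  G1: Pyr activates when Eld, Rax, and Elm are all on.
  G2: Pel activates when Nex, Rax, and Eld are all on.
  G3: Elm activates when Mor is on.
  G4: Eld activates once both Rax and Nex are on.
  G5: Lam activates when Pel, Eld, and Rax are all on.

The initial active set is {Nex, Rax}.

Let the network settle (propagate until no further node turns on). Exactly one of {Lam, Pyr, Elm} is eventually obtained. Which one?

G4: Rax and Nex on → Eld on.
G2: Nex, Rax, and Eld on → Pel on.
Pel, Eld, and Rax are on, so Lam activates (G5).
Elm would need Mor (G3), but Mor never turns on. Pyr would need Eld, Rax, and Elm (G1), but Elm never turns on.

Lam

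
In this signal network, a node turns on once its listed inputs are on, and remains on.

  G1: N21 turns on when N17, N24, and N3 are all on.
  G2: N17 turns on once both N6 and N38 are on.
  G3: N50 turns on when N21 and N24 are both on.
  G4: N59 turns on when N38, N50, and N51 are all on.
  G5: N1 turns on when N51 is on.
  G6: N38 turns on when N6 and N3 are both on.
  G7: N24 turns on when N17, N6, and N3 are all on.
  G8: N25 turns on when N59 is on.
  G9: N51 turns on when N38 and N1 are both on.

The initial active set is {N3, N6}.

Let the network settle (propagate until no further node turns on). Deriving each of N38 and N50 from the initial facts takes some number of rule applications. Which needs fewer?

N38: G6: N6 and N3 on → N38 on. [1 rule application]
N50: G6: N6 and N3 on → N38 on. N6 and N38 are on, so N17 turns on (G2). N17, N6, and N3 are on, so N24 turns on (G7). G1: N17, N24, and N3 on → N21 on. N21 and N24 are on, so N50 turns on (G3). [5 rule applications]
N38 needs fewer.

N38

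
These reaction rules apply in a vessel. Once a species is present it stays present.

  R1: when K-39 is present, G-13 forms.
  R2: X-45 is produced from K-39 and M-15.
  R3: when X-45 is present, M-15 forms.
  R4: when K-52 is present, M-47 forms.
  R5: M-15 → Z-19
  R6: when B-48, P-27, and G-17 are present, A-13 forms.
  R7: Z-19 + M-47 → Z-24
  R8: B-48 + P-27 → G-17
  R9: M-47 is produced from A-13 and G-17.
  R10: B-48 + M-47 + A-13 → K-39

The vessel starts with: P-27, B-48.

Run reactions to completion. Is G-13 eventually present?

B-48 and P-27 present → G-17 forms (R8).
B-48, P-27, and G-17 present → A-13 forms (R6).
A-13 and G-17 present → M-47 forms (R9).
B-48, M-47, and A-13 present → K-39 forms (R10).
K-39 present → G-13 forms (R1).

Yes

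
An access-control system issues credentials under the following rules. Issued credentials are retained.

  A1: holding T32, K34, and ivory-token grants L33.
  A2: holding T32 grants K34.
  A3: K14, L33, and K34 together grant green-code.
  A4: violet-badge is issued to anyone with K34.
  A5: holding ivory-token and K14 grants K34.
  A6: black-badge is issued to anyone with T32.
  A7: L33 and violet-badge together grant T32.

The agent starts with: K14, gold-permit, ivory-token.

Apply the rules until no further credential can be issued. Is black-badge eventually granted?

No

black-badge would need T32 (A6), but T32 is never granted.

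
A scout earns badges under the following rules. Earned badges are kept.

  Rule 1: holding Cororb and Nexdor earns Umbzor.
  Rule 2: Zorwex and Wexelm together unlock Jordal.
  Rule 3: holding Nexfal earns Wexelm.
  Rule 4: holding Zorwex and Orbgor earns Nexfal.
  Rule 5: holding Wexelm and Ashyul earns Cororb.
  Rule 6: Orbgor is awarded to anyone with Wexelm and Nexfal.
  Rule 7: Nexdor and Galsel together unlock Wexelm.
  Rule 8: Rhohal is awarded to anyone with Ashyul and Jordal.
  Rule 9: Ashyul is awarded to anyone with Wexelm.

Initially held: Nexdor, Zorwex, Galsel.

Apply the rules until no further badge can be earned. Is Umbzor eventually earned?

Yes

With Nexdor and Galsel, Wexelm is earned (Rule 7).
With Wexelm, Ashyul is earned (Rule 9).
With Wexelm and Ashyul, Cororb is earned (Rule 5).
With Cororb and Nexdor, Umbzor is earned (Rule 1).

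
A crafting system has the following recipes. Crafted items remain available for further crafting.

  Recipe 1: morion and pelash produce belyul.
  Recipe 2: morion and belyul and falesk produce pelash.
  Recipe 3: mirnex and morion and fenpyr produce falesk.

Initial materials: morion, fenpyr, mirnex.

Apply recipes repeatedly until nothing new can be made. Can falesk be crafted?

Yes

Using Recipe 3, mirnex, morion, and fenpyr make falesk.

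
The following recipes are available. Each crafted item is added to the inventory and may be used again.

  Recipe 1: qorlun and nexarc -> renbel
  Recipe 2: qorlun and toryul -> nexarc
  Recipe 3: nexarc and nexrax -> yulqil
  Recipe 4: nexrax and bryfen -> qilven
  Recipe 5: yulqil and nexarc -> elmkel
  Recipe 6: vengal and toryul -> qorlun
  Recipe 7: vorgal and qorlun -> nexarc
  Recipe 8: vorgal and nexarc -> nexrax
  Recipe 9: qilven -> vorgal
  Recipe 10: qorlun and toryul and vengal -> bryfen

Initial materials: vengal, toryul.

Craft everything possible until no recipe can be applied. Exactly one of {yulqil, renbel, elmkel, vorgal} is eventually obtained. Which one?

Using Recipe 6, vengal and toryul make qorlun.
Using Recipe 2, qorlun and toryul make nexarc.
Using Recipe 1, qorlun and nexarc make renbel.
elmkel would need yulqil and nexarc (Recipe 5), but yulqil is never obtained. vorgal would need qilven (Recipe 9), but qilven is never obtained. yulqil would need nexarc and nexrax (Recipe 3), but nexrax is never obtained.

renbel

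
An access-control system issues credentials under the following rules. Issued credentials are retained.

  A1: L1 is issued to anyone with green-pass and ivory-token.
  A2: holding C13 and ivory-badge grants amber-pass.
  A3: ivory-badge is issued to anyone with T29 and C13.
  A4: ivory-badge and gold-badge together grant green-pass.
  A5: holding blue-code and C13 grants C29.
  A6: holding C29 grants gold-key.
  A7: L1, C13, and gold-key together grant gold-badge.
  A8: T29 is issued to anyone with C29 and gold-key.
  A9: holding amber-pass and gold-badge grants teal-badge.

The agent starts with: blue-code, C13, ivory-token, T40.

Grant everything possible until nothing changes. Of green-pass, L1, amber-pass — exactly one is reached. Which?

amber-pass

Holding blue-code and C13 grants C29 (A5).
Holding C29 grants gold-key (A6).
Holding C29 and gold-key grants T29 (A8).
Holding T29 and C13 grants ivory-badge (A3).
Holding C13 and ivory-badge grants amber-pass (A2).
green-pass would need ivory-badge and gold-badge (A4), but gold-badge is never granted. L1 would need green-pass and ivory-token (A1), but green-pass is never granted.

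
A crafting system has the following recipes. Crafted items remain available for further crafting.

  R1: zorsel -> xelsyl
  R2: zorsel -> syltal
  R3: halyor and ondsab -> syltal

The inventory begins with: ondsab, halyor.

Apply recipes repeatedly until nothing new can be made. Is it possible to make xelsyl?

xelsyl would need zorsel (R1), but zorsel is never obtained.

No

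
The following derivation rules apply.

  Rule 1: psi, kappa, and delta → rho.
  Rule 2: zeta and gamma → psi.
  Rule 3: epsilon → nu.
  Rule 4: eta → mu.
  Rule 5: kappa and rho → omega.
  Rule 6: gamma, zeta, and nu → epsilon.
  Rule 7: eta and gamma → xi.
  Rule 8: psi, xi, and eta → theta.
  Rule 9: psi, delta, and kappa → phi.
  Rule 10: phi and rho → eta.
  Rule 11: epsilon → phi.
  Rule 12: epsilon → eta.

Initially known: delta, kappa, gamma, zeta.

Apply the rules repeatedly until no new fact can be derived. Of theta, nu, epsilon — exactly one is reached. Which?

From zeta and gamma, Rule 2 gives psi.
From psi, kappa, and delta, Rule 1 gives rho.
From psi, delta, and kappa, Rule 9 gives phi.
phi and rho hold, so eta follows (Rule 10).
From eta and gamma, Rule 7 gives xi.
From psi, xi, and eta, Rule 8 gives theta.
epsilon would need gamma, zeta, and nu (Rule 6), but nu is never established. nu would need epsilon (Rule 3), but epsilon is never established.

theta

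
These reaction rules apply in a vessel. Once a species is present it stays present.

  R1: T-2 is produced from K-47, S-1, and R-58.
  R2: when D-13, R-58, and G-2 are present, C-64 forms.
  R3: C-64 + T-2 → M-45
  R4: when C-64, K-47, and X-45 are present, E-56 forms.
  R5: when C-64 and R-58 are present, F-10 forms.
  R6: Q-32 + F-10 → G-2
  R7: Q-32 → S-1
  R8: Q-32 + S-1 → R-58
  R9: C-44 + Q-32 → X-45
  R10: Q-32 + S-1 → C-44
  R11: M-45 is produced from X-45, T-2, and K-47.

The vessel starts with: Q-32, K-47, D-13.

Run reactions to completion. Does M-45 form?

Yes

Q-32 present → S-1 forms (R7).
Q-32 and S-1 present → C-44 forms (R10).
Q-32 and S-1 present → R-58 forms (R8).
K-47, S-1, and R-58 present → T-2 forms (R1).
C-44 and Q-32 present → X-45 forms (R9).
X-45, T-2, and K-47 present → M-45 forms (R11).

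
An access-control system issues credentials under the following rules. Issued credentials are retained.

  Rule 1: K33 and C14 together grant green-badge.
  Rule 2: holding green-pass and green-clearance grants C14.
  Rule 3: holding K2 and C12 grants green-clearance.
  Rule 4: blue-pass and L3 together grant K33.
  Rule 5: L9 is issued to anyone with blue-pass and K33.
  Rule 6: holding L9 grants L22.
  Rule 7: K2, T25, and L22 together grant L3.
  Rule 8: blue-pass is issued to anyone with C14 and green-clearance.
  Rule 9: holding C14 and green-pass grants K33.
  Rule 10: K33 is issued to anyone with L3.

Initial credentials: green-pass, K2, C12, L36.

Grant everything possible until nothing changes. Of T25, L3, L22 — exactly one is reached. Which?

Holding K2 and C12 grants green-clearance (Rule 3).
Holding green-pass and green-clearance grants C14 (Rule 2).
Holding C14 and green-clearance grants blue-pass (Rule 8).
Holding C14 and green-pass grants K33 (Rule 9).
Holding blue-pass and K33 grants L9 (Rule 5).
Holding L9 grants L22 (Rule 6).
L3 would need K2, T25, and L22 (Rule 7), but T25 is never granted. No rule produces T25, and it is not given.

L22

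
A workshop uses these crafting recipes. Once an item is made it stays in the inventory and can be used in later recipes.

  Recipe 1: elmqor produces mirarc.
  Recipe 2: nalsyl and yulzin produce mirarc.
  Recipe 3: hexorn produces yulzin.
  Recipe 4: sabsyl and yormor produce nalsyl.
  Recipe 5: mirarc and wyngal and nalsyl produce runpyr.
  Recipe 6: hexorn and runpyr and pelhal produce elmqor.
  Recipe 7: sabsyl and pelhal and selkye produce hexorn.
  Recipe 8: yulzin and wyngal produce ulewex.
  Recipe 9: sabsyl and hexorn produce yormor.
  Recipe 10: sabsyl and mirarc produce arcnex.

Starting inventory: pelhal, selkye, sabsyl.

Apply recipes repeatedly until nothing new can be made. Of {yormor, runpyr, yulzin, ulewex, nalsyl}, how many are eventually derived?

3

sabsyl and pelhal and selkye → hexorn (Recipe 7).
Using Recipe 9, sabsyl and hexorn make yormor.
hexorn → yulzin (Recipe 3).
sabsyl and yormor → nalsyl (Recipe 4).
yormor: reached.
runpyr would need mirarc, wyngal, and nalsyl (Recipe 5), but wyngal is never obtained.
yulzin: reached.
ulewex would need yulzin and wyngal (Recipe 8), but wyngal is never obtained.
nalsyl: reached.
Reached: yormor, yulzin, and nalsyl — 3 of the 5.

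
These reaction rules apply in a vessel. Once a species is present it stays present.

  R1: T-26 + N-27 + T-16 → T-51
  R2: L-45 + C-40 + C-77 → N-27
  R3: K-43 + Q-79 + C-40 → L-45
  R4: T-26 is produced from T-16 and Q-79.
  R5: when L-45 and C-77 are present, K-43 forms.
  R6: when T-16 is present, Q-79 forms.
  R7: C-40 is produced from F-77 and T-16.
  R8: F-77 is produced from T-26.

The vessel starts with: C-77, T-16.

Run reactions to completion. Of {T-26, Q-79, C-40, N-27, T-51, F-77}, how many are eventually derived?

4

T-16 present → Q-79 forms (R6).
T-16 and Q-79 present → T-26 forms (R4).
T-26 present → F-77 forms (R8).
F-77 and T-16 present → C-40 forms (R7).
T-26: reached.
Q-79: reached.
C-40: reached.
N-27 would need L-45, C-40, and C-77 (R2), but L-45 never forms.
T-51 would need T-26, N-27, and T-16 (R1), but N-27 never forms.
F-77: reached.
Reached: T-26, Q-79, C-40, and F-77 — 4 of the 6.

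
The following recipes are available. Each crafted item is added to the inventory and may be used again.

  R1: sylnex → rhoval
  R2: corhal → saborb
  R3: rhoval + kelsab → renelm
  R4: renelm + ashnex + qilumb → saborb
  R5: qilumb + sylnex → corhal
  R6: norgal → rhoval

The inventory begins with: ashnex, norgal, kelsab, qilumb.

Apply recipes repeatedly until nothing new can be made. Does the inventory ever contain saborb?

Yes

norgal → rhoval (R6).
rhoval + kelsab → renelm (R3).
Using R4, renelm, ashnex, and qilumb make saborb.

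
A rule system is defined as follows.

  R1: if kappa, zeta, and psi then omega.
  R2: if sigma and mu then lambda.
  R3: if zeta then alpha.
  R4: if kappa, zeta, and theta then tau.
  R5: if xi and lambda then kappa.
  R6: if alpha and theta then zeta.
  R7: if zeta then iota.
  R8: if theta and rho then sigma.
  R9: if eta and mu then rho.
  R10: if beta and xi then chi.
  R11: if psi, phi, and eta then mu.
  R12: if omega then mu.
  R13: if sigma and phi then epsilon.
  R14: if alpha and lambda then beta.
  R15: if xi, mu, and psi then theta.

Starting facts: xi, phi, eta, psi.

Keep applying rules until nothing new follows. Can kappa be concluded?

psi, phi, and eta hold, so mu follows (R11).
xi, mu, and psi hold, so theta follows (R15).
eta and mu hold, so rho follows (R9).
theta and rho hold, so sigma follows (R8).
From sigma and mu, R2 gives lambda.
From xi and lambda, R5 gives kappa.

Yes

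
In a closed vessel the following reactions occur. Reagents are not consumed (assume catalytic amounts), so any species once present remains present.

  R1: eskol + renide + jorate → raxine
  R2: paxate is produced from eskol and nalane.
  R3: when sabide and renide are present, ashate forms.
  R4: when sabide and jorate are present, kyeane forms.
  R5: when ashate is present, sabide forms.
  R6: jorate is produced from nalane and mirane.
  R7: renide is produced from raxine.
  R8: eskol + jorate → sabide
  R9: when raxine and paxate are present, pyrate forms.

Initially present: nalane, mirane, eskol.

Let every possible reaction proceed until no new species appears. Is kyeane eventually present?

Yes

nalane and mirane present → jorate forms (R6).
eskol and jorate present → sabide forms (R8).
sabide and jorate present → kyeane forms (R4).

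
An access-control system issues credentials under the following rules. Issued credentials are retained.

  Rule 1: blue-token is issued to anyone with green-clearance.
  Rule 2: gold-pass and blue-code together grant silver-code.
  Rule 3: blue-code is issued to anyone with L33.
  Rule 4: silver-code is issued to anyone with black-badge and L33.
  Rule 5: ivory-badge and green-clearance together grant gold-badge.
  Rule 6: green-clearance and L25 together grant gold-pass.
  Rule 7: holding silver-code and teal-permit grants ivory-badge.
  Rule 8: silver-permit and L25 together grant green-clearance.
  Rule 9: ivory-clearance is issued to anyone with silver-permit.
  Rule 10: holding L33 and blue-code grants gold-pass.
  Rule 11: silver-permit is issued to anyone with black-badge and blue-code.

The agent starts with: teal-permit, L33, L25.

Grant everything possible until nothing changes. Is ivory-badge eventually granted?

Yes

Holding L33 grants blue-code (Rule 3).
Holding L33 and blue-code grants gold-pass (Rule 10).
Holding gold-pass and blue-code grants silver-code (Rule 2).
Holding silver-code and teal-permit grants ivory-badge (Rule 7).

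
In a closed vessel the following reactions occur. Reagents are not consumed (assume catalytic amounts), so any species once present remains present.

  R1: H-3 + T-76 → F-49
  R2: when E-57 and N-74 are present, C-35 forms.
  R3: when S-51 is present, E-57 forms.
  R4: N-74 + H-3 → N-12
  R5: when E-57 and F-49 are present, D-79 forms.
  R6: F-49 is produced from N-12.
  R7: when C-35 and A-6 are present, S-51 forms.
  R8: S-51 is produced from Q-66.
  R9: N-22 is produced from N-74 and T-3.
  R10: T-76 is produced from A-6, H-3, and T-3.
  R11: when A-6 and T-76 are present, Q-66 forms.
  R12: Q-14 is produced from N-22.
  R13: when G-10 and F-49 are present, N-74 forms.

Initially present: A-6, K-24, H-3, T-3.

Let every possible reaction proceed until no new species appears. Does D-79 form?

A-6, H-3, and T-3 present → T-76 forms (R10).
H-3 and T-76 present → F-49 forms (R1).
A-6 and T-76 present → Q-66 forms (R11).
Q-66 present → S-51 forms (R8).
S-51 present → E-57 forms (R3).
E-57 and F-49 present → D-79 forms (R5).

Yes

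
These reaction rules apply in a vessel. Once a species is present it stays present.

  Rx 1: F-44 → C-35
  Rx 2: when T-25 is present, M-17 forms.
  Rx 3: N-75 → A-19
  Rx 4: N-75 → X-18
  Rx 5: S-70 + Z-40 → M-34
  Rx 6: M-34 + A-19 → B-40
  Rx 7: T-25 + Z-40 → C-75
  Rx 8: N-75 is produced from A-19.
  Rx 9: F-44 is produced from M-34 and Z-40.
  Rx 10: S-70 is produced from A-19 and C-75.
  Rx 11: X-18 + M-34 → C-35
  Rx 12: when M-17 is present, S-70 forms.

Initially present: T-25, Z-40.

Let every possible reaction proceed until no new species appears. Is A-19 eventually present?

A-19 would need N-75 (Rx 3), but N-75 never forms.

No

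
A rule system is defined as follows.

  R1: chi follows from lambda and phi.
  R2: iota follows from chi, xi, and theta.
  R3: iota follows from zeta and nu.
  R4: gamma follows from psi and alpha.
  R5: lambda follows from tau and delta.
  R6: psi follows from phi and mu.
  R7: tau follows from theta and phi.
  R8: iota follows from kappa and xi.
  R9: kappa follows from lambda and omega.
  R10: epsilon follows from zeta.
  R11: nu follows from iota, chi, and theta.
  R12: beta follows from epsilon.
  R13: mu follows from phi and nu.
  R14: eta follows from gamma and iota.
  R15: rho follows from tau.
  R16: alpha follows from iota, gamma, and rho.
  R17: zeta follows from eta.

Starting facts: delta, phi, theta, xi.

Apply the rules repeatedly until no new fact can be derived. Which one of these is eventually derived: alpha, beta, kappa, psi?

From theta and phi, R7 gives tau.
tau and delta hold, so lambda follows (R5).
lambda and phi hold, so chi follows (R1).
From chi, xi, and theta, R2 gives iota.
iota, chi, and theta hold, so nu follows (R11).
From phi and nu, R13 gives mu.
From phi and mu, R6 gives psi.
kappa would need lambda and omega (R9), but omega is never established. alpha would need iota, gamma, and rho (R16), but gamma is never established. beta would need epsilon (R12), but epsilon is never established.

psi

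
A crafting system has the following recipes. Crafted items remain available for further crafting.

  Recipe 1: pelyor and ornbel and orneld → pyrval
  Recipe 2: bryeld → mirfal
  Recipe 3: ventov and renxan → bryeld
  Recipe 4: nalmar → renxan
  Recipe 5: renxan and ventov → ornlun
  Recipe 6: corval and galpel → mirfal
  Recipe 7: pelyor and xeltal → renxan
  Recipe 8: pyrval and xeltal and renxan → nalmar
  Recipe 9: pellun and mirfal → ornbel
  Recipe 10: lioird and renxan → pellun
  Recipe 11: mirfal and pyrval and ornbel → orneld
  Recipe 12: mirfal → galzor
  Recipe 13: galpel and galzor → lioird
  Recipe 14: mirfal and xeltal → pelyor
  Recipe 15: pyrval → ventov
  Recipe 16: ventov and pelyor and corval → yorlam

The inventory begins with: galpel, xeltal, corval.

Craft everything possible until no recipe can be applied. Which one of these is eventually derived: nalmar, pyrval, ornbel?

corval and galpel → mirfal (Recipe 6).
Using Recipe 14, mirfal and xeltal make pelyor.
mirfal → galzor (Recipe 12).
Using Recipe 7, pelyor and xeltal make renxan.
Using Recipe 13, galpel and galzor make lioird.
lioird and renxan → pellun (Recipe 10).
Using Recipe 9, pellun and mirfal make ornbel.
pyrval would need pelyor, ornbel, and orneld (Recipe 1), but orneld is never obtained. nalmar would need pyrval, xeltal, and renxan (Recipe 8), but pyrval is never obtained.

ornbel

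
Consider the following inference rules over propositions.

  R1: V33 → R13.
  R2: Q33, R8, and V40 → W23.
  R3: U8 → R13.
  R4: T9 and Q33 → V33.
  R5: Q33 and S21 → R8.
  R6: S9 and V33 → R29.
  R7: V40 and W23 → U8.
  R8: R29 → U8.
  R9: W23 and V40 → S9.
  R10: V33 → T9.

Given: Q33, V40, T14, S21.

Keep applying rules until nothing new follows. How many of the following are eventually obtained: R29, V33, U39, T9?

0

R29 would need S9 and V33 (R6), but V33 is never established.
V33 would need T9 and Q33 (R4), but T9 is never established.
No rule produces U39, and it is not given.
T9 would need V33 (R10), but V33 is never established.
None of the 4 are reached.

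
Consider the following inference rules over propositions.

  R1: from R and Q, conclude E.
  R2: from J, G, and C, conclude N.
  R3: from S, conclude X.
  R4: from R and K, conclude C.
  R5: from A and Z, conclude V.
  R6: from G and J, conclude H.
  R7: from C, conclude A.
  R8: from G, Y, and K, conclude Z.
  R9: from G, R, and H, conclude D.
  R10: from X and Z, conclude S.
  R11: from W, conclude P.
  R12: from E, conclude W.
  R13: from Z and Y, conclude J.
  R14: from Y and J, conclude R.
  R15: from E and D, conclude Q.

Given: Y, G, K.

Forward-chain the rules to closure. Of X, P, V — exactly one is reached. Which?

From G, Y, and K, R8 gives Z.
Z and Y hold, so J follows (R13).
From Y and J, R14 gives R.
R and K hold, so C follows (R4).
From C, R7 gives A.
A and Z hold, so V follows (R5).
P would need W (R11), but W is never established. X would need S (R3), but S is never established.

V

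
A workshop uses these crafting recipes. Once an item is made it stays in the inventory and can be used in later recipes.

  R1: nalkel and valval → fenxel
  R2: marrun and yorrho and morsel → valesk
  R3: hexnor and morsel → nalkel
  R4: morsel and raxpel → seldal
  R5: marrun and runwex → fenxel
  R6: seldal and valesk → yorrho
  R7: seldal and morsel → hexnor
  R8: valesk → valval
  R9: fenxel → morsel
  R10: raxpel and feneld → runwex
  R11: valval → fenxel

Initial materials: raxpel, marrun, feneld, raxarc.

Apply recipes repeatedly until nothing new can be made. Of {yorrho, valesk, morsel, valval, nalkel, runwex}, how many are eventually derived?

3

raxpel and feneld → runwex (R10).
Using R5, marrun and runwex make fenxel.
fenxel → morsel (R9).
Using R4, morsel and raxpel make seldal.
seldal and morsel → hexnor (R7).
hexnor and morsel → nalkel (R3).
yorrho would need seldal and valesk (R6), but valesk is never obtained.
valesk would need marrun, yorrho, and morsel (R2), but yorrho is never obtained.
morsel: reached.
valval would need valesk (R8), but valesk is never obtained.
nalkel: reached.
runwex: reached.
Reached: morsel, nalkel, and runwex — 3 of the 6.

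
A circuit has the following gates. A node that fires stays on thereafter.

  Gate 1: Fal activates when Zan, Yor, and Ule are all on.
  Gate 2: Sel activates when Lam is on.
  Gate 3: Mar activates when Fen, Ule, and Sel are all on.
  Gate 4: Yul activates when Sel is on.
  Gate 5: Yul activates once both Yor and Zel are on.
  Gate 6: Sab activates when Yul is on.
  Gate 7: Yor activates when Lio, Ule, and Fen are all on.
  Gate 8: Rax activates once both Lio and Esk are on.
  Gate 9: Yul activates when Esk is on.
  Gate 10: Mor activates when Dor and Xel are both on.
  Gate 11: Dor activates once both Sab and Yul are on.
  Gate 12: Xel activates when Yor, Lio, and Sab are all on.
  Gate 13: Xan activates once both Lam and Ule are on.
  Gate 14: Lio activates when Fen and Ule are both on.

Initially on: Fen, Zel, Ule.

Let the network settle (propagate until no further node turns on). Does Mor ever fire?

Fen and Ule are on, so Lio activates (Gate 14).
Gate 7: Lio, Ule, and Fen on → Yor on.
Yor and Zel are on, so Yul activates (Gate 5).
Yul is on, so Sab activates (Gate 6).
Sab and Yul are on, so Dor activates (Gate 11).
Gate 12: Yor, Lio, and Sab on → Xel on.
Gate 10: Dor and Xel on → Mor on.

Yes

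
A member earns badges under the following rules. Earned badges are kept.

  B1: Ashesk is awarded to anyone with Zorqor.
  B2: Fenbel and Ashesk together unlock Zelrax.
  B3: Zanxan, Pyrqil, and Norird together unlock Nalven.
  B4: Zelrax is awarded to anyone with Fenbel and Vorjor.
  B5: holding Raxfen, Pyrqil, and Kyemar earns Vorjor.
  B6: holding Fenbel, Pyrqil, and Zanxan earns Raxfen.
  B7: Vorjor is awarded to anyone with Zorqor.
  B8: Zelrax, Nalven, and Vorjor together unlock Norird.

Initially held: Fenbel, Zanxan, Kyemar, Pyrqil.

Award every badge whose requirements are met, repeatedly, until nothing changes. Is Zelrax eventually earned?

Yes

With Fenbel, Pyrqil, and Zanxan, Raxfen is earned (B6).
With Raxfen, Pyrqil, and Kyemar, Vorjor is earned (B5).
With Fenbel and Vorjor, Zelrax is earned (B4).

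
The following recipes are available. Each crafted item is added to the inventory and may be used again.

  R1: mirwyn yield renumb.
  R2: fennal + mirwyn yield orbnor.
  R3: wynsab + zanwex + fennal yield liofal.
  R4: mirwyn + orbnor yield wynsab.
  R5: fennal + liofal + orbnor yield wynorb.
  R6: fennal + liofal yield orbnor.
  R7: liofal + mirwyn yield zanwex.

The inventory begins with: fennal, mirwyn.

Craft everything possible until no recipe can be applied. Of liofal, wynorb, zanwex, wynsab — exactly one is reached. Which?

wynsab

Using R2, fennal and mirwyn make orbnor.
mirwyn + orbnor → wynsab (R4).
zanwex would need liofal and mirwyn (R7), but liofal is never obtained. wynorb would need fennal, liofal, and orbnor (R5), but liofal is never obtained. liofal would need wynsab, zanwex, and fennal (R3), but zanwex is never obtained.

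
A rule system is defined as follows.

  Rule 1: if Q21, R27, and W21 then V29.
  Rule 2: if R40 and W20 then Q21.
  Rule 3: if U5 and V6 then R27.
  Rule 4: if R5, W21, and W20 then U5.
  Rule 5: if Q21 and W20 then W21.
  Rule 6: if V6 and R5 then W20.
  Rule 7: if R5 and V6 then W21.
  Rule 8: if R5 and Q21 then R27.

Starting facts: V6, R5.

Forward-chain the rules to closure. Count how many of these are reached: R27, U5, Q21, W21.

V6 and R5 hold, so W20 follows (Rule 6).
From R5 and V6, Rule 7 gives W21.
R5, W21, and W20 hold, so U5 follows (Rule 4).
U5 and V6 hold, so R27 follows (Rule 3).
R27: reached.
U5: reached.
Q21 would need R40 and W20 (Rule 2), but R40 is never established.
W21: reached.
Reached: R27, U5, and W21 — 3 of the 4.

3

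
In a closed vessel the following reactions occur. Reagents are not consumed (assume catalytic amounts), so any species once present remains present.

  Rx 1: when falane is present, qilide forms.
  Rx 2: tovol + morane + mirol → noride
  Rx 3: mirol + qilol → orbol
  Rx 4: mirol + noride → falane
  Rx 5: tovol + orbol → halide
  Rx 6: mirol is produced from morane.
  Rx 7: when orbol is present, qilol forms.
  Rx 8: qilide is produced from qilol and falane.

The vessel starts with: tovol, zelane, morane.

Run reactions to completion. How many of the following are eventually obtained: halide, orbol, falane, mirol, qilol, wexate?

2

morane present → mirol forms (Rx 6).
tovol, morane, and mirol present → noride forms (Rx 2).
mirol and noride present → falane forms (Rx 4).
halide would need tovol and orbol (Rx 5), but orbol never forms.
orbol would need mirol and qilol (Rx 3), but qilol never forms.
falane: reached.
mirol: reached.
qilol would need orbol (Rx 7), but orbol never forms.
No rule produces wexate, and it is not given.
Reached: falane and mirol — 2 of the 6.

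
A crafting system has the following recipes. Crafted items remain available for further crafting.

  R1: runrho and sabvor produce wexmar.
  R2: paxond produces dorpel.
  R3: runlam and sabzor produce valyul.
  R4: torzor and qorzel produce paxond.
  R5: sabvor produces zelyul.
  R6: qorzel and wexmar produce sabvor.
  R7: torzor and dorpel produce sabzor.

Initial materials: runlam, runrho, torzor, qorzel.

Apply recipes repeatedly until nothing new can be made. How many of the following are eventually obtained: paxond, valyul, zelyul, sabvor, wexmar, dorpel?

3

Using R4, torzor and qorzel make paxond.
paxond → dorpel (R2).
torzor and dorpel → sabzor (R7).
runlam and sabzor → valyul (R3).
paxond: reached.
valyul: reached.
zelyul would need sabvor (R5), but sabvor is never obtained.
sabvor would need qorzel and wexmar (R6), but wexmar is never obtained.
wexmar would need runrho and sabvor (R1), but sabvor is never obtained.
dorpel: reached.
Reached: paxond, valyul, and dorpel — 3 of the 6.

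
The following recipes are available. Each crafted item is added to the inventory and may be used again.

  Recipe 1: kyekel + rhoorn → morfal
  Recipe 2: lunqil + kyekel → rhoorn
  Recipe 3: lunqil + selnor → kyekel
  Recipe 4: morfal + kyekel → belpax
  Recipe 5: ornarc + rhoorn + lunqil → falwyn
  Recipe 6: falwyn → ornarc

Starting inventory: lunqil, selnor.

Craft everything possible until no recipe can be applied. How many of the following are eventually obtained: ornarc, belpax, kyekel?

Using Recipe 3, lunqil and selnor make kyekel.
Using Recipe 2, lunqil and kyekel make rhoorn.
Using Recipe 1, kyekel and rhoorn make morfal.
morfal + kyekel → belpax (Recipe 4).
ornarc would need falwyn (Recipe 6), but falwyn is never obtained.
belpax: reached.
kyekel: reached.
Reached: belpax and kyekel — 2 of the 3.

2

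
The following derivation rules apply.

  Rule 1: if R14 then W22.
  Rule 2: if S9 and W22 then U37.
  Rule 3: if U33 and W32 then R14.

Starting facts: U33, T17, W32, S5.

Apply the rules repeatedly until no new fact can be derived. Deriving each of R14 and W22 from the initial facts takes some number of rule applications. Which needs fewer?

R14: From U33 and W32, Rule 3 gives R14. [1 rule application]
W22: U33 and W32 hold, so R14 follows (Rule 3). R14 holds, so W22 follows (Rule 1). [2 rule applications]
R14 needs fewer.

R14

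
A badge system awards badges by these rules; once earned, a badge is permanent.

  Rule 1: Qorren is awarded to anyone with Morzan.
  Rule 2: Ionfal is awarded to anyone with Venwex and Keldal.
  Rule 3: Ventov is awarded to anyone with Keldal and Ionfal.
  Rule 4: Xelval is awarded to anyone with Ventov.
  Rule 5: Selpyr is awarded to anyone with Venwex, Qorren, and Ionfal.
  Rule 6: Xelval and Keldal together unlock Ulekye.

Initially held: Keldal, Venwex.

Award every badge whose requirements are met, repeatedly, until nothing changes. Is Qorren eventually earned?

No

Qorren would need Morzan (Rule 1), but Morzan is never earned.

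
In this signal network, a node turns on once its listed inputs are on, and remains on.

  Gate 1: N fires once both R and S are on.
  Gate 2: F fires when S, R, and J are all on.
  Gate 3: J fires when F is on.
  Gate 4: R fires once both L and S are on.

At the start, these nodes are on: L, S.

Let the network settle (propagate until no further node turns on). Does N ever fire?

Yes

Gate 4: L and S on → R on.
R and S are on, so N fires (Gate 1).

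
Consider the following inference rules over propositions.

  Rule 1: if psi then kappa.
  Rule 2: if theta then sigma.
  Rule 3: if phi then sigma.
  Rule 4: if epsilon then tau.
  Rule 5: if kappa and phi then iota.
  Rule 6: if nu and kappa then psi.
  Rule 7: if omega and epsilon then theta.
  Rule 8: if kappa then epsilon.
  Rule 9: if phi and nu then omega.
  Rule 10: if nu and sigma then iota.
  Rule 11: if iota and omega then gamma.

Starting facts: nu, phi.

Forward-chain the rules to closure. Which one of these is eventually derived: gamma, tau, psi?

From phi, Rule 3 gives sigma.
From phi and nu, Rule 9 gives omega.
nu and sigma hold, so iota follows (Rule 10).
iota and omega hold, so gamma follows (Rule 11).
tau would need epsilon (Rule 4), but epsilon is never established. psi would need nu and kappa (Rule 6), but kappa is never established.

gamma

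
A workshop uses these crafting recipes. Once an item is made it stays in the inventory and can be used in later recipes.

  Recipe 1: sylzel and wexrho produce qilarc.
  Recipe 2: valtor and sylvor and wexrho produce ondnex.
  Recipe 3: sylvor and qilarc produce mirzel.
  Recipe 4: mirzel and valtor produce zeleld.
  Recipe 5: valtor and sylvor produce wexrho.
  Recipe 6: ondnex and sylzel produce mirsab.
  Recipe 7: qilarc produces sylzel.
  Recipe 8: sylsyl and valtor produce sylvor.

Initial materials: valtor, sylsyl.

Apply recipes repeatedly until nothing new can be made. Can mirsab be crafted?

No

mirsab would need ondnex and sylzel (Recipe 6), but sylzel is never obtained.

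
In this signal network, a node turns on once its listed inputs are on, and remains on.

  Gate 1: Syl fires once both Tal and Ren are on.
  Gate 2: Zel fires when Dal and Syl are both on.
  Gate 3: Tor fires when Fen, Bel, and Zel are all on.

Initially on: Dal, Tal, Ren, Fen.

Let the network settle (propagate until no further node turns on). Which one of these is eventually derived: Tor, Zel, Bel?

Gate 1: Tal and Ren on → Syl on.
Dal and Syl are on, so Zel fires (Gate 2).
Tor would need Fen, Bel, and Zel (Gate 3), but Bel never turns on. No rule produces Bel, and it is not given.

Zel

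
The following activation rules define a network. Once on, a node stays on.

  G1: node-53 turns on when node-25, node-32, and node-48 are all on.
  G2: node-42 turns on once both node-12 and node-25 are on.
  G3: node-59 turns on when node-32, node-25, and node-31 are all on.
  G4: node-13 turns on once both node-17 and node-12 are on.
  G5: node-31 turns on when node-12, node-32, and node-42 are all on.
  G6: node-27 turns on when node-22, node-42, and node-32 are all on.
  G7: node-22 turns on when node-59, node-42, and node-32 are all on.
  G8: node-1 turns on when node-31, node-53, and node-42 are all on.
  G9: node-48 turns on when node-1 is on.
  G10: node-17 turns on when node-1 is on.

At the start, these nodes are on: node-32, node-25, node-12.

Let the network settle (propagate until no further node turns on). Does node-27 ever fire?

G2: node-12 and node-25 on → node-42 on.
node-12, node-32, and node-42 are on, so node-31 turns on (G5).
G3: node-32, node-25, and node-31 on → node-59 on.
node-59, node-42, and node-32 are on, so node-22 turns on (G7).
node-22, node-42, and node-32 are on, so node-27 turns on (G6).

Yes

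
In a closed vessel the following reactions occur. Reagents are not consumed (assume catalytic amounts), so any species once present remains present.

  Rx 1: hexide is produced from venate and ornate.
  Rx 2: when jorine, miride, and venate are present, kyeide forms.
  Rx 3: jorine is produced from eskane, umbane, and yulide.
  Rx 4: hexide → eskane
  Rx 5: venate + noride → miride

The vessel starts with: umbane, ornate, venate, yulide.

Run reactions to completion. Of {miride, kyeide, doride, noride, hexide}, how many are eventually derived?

1

venate and ornate present → hexide forms (Rx 1).
miride would need venate and noride (Rx 5), but noride never forms.
kyeide would need jorine, miride, and venate (Rx 2), but miride never forms.
No rule produces doride, and it is not given.
No rule produces noride, and it is not given.
hexide: reached.
Reached: hexide — 1 of the 5.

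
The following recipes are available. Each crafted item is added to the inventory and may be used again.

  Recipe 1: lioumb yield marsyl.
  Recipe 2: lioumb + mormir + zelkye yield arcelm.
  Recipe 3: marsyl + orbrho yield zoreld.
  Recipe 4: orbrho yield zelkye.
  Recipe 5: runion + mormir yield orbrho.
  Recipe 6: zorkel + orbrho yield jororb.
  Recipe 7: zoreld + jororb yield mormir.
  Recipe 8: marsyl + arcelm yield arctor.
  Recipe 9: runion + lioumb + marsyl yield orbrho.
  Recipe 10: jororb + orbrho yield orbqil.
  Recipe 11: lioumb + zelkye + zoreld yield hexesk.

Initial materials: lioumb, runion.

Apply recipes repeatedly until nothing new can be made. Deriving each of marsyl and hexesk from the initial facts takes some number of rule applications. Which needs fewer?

marsyl

marsyl: lioumb → marsyl (Recipe 1). [1 rule application]
hexesk: Using Recipe 1, lioumb makes marsyl. Using Recipe 9, runion, lioumb, and marsyl make orbrho. Using Recipe 3, marsyl and orbrho make zoreld. Using Recipe 4, orbrho makes zelkye. lioumb + zelkye + zoreld → hexesk (Recipe 11). [5 rule applications]
marsyl needs fewer.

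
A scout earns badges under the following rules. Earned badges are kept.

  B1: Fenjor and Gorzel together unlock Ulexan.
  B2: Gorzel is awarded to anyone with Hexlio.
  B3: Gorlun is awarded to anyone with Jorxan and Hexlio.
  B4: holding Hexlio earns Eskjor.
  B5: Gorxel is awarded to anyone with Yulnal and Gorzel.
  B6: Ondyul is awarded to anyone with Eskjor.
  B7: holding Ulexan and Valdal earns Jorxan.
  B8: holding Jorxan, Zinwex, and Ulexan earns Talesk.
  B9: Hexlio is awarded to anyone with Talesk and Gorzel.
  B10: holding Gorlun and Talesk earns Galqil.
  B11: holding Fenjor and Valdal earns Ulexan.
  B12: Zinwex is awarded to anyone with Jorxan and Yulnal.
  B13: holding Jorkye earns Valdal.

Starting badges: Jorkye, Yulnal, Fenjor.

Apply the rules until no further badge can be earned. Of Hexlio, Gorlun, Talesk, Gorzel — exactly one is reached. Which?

Talesk

With Jorkye, Valdal is earned (B13).
With Fenjor and Valdal, Ulexan is earned (B11).
With Ulexan and Valdal, Jorxan is earned (B7).
With Jorxan and Yulnal, Zinwex is earned (B12).
With Jorxan, Zinwex, and Ulexan, Talesk is earned (B8).
Hexlio would need Talesk and Gorzel (B9), but Gorzel is never earned. Gorzel would need Hexlio (B2), but Hexlio is never earned. Gorlun would need Jorxan and Hexlio (B3), but Hexlio is never earned.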